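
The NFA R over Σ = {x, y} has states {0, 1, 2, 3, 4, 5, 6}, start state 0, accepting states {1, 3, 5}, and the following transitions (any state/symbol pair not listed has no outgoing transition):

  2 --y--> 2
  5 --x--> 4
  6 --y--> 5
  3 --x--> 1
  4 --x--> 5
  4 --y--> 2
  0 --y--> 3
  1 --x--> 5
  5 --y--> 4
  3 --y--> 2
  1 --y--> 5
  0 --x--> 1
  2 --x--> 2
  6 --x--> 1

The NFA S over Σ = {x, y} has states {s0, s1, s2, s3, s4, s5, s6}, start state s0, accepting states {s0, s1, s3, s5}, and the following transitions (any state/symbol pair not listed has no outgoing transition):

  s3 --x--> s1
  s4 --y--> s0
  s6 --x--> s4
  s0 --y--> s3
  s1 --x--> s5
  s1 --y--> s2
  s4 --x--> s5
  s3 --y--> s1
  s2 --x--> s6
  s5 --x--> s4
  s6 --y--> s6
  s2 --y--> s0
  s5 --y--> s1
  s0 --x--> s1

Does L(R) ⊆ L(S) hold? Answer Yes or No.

No

The string xy is in L(R) but not in L(S).
So L(R) ⊄ L(S).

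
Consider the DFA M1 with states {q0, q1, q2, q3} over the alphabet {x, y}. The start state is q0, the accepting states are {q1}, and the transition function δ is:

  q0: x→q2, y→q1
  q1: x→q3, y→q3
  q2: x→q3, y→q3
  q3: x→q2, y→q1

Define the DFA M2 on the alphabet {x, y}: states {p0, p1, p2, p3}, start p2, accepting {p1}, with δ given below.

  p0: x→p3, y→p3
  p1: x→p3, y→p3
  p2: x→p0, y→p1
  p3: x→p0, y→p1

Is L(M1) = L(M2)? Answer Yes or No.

Yes

Exploring the product automaton M1 × M2 from the start pair (q0, p2), following both machines on each input symbol, reaches 4 state pairs: (q0, p2), (q2, p0), (q1, p1), (q3, p3).
M1 accepts in {q1} and M2 accepts in {p1}. In every reachable pair the two components are either both accepting — (q1, p1) — or both non-accepting, so no string is accepted by exactly one of the machines: L(M1) \ L(M2) and L(M2) \ L(M1) are both empty.
Hence every string is accepted by M1 iff it is accepted by M2, and the two languages coincide.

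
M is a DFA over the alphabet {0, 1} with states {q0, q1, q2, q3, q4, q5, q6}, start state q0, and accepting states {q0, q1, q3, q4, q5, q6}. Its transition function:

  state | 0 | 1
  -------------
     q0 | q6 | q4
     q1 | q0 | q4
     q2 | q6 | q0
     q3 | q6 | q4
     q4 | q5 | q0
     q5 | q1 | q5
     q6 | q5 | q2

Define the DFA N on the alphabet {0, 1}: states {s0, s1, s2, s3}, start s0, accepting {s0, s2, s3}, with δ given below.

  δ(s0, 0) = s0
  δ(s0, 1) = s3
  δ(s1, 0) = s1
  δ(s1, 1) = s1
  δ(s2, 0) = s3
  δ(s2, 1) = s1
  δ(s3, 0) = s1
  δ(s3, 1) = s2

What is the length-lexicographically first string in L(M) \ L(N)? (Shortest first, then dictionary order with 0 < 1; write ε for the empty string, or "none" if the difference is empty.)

10

The string 10 is accepted by M but not by N.
No shorter string lies in the difference, and 10 is the lexicographically first length-2 string in L(M) \ L(N).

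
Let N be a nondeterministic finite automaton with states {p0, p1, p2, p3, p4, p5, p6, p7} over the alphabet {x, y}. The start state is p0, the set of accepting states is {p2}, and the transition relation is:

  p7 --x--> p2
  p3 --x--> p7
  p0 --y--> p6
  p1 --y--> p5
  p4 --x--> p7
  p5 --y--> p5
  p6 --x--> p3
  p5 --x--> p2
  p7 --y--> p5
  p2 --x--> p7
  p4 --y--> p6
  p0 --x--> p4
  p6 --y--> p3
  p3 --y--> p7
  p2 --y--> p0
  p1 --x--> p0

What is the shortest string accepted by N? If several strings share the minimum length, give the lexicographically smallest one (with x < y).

A breadth-first search from p0 reaches an accepting state first via the path p0 → p4 → p7 → p2 on input xxx.
No string of length < 3 is accepted (BFS exhausts all shorter strings without reaching an accepting state), and xxx is the lexicographically least accepting string of length 3.

xxx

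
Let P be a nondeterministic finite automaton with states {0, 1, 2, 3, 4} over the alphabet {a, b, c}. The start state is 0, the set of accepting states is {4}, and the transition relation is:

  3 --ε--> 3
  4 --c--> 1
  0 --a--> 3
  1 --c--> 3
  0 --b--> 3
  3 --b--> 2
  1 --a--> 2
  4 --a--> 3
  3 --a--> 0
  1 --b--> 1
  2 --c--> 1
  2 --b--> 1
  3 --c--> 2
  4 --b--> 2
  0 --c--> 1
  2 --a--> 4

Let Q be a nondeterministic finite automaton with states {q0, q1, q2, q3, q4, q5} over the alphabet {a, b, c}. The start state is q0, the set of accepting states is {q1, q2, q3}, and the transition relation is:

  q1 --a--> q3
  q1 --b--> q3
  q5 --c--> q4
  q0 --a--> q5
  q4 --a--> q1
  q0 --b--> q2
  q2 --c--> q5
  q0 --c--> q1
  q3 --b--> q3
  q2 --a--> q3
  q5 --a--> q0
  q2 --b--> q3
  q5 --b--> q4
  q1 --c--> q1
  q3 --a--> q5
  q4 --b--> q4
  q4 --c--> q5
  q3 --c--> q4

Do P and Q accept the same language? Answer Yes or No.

No

The string bba is accepted by P but rejected by Q.
So L(P) ≠ L(Q).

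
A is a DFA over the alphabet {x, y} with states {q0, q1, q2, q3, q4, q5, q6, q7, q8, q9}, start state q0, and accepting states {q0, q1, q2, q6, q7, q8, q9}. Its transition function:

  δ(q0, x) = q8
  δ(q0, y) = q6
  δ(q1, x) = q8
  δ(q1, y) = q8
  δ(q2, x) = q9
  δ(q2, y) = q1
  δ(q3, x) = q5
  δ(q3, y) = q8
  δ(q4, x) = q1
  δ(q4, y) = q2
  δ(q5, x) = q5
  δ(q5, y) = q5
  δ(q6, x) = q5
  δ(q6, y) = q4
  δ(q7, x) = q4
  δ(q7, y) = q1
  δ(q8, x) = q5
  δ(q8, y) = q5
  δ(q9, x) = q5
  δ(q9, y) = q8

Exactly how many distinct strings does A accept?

12

The useful subgraph on states {q0, q1, q2, q4, q6, q8, q9} is acyclic, so L(A) is finite; the longest accepting path visits 6 useful states, giving maximum string length 5.
Counting accepting paths from q0 by length: 1 of length 0, 2 of length 1, 2 of length 3, 4 of length 4, 3 of length 5. Total 12.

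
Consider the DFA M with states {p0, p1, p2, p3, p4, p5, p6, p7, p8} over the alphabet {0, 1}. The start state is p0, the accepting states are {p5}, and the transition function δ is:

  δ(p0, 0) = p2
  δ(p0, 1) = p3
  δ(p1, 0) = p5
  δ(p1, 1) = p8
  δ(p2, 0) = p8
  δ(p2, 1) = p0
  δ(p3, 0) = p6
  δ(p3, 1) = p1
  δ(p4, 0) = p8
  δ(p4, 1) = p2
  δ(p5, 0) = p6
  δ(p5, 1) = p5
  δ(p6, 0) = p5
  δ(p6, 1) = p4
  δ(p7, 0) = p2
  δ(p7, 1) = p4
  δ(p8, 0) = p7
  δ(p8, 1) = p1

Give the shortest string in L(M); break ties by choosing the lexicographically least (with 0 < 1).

100

A breadth-first search from p0 reaches an accepting state first via the path p0 → p3 → p6 → p5 on input 100.
No string of length < 3 is accepted (BFS exhausts all shorter strings without reaching an accepting state), and 100 is the lexicographically least accepting string of length 3.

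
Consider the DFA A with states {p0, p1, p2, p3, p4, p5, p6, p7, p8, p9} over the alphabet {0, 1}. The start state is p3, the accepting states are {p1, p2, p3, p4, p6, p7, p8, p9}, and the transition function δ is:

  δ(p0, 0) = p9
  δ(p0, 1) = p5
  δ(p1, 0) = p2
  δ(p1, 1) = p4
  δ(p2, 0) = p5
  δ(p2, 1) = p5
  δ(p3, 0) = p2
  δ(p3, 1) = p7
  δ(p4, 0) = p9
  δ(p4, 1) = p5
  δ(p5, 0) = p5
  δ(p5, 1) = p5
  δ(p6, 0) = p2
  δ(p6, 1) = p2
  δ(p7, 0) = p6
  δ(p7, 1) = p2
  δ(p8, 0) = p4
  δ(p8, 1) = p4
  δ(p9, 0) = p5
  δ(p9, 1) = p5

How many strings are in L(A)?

7

The useful subgraph on states {p2, p3, p6, p7} is acyclic, so L(A) is finite; the longest accepting path visits 4 useful states, giving maximum string length 3.
Counting accepting paths from p3 by length: 1 of length 0, 2 of length 1, 2 of length 2, 2 of length 3. Total 7.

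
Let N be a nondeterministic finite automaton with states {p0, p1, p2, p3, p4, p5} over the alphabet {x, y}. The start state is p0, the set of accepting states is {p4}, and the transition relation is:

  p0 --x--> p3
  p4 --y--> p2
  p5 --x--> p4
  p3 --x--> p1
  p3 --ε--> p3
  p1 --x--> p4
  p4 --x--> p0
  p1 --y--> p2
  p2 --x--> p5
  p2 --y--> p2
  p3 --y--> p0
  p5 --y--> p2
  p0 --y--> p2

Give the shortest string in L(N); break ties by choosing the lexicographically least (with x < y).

xxx

A breadth-first search from p0 reaches an accepting state first via the path p0 → p3 → p1 → p4 on input xxx.
No string of length < 3 is accepted (BFS exhausts all shorter strings without reaching an accepting state), and xxx is the lexicographically least accepting string of length 3.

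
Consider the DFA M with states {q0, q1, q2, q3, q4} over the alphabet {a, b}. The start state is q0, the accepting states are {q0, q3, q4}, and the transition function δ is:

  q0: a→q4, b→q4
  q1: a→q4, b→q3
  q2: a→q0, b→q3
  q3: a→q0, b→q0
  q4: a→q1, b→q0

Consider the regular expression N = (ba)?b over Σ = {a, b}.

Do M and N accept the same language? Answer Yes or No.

No

The empty string ε is accepted by M but rejected by N.
So L(M) ≠ L(N).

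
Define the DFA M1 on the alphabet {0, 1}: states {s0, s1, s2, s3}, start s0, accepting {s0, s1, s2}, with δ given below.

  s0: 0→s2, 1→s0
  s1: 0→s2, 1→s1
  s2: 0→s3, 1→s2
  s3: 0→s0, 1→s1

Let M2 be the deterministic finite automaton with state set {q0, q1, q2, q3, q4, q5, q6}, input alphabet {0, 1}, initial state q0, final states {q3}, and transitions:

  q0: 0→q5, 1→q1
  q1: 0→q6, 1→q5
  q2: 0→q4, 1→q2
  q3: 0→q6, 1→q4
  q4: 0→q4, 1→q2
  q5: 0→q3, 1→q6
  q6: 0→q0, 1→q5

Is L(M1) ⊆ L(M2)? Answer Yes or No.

No

The empty string ε is in L(M1) but not in L(M2).
So L(M1) ⊄ L(M2).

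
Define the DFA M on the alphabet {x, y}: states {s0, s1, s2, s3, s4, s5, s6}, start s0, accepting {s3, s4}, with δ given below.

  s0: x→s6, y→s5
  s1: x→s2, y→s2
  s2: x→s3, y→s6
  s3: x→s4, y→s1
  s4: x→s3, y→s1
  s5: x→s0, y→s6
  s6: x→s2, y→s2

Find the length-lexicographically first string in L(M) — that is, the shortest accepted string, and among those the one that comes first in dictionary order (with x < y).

xxx

A breadth-first search from s0 reaches an accepting state first via the path s0 → s6 → s2 → s3 on input xxx.
No string of length < 3 is accepted (BFS exhausts all shorter strings without reaching an accepting state), and xxx is the lexicographically least accepting string of length 3.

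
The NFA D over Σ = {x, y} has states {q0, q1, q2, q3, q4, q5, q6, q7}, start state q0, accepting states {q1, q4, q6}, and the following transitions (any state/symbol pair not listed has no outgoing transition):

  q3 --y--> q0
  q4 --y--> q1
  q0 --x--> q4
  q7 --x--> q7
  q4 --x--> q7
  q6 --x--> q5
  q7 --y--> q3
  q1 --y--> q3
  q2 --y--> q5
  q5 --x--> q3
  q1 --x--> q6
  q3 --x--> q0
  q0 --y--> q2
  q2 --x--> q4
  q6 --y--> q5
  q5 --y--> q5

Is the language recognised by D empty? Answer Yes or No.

No

The string x is accepted: the run q0 → q4 ends in the accepting state q4.
Since at least one string is accepted, L(D) is not empty.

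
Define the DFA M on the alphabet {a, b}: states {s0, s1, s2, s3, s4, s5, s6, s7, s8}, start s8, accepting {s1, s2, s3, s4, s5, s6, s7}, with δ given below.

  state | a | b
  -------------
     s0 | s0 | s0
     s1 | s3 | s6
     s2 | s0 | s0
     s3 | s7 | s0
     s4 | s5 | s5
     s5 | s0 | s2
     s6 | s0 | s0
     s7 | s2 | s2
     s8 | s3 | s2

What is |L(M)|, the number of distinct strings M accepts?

5

The useful subgraph on states {s2, s3, s7, s8} is acyclic, so L(M) is finite; the longest accepting path visits 4 useful states, giving maximum string length 3.
Counting accepting paths from s8 by length: 2 of length 1, 1 of length 2, 2 of length 3. Total 5.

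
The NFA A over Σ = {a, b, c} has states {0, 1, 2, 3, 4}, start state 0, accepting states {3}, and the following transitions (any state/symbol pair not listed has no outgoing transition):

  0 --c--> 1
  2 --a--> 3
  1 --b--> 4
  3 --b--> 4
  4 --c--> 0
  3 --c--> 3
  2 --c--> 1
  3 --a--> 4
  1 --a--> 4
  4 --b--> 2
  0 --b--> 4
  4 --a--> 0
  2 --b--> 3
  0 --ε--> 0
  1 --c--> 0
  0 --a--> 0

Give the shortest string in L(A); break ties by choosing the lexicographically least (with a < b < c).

A breadth-first search from 0 reaches an accepting state first via the path 0 → 4 → 2 → 3 on input bba.
No string of length < 3 is accepted (BFS exhausts all shorter strings without reaching an accepting state), and bba is the lexicographically least accepting string of length 3.

bba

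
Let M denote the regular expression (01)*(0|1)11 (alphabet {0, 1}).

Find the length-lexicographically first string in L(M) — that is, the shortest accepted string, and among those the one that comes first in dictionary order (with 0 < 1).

011

By inspection of the expression, no string of length less than 3 matches, and 011 is the lexicographically first match of length 3.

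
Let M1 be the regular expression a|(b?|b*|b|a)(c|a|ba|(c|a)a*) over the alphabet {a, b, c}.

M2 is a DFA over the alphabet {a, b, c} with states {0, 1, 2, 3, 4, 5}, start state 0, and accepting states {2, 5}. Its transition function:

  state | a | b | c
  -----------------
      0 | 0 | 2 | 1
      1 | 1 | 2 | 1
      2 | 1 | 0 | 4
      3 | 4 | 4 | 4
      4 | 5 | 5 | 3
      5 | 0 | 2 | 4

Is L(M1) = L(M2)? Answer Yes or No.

The string a is accepted by M1 but rejected by M2.
So L(M1) ≠ L(M2).

No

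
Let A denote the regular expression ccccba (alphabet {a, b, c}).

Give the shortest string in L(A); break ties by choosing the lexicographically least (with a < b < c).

By inspection of the expression, no string of length less than 6 matches, and ccccba is the lexicographically first match of length 6.

ccccba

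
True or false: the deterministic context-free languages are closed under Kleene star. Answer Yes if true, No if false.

No

L = {c aⁿbⁿ : n≥0} ∪ {cc aⁿb²ⁿ : n≥0} is a DCFL (the number of leading c's fixes which ratio the DPDA checks), but L* is not. Every word of L starts with c, so in a factorisation of the string cc aⁱbʲ (i≥1) into words of L each factor begins at one of the two c's: either the whole string is a single word of L (forcing j = 2i), or it splits as c · (c aⁱbʲ) with c ∈ L (take n = 0) and c aⁱbʲ ∈ L (forcing j = i). Thus L* ∩ cca⁺b* = {cc aⁿbⁿ : n≥1} ∪ {cc aⁿb²ⁿ : n≥1}. A DPDA for L* would give one for this intersection with a regular set, and, started from its configuration after reading cc, one for {aⁿbⁿ : n≥1} ∪ {aⁿb²ⁿ : n≥1}, which no deterministic PDA accepts (a DPDA for it would have a single run on aⁿb²ⁿ, accepting after the prefix aⁿbⁿ and accepting again after n more b's; an ordinary PDA that simulates it on a's and b's and, at any moment when it is accepting, may switch to reading only a fresh letter d while feeding each d to the simulation as a b, would accept aⁱbʲdᵏ (k≥1) exactly when both aⁱbʲ and aⁱbʲ⁺ᵏ are in the language, i.e. its language intersected with the regular set a*b*d⁺ would be exactly {aⁿbⁿdⁿ : n≥1} — impossible, since context-free languages are closed under intersection with regular sets and {aⁿbⁿdⁿ} is not context-free). So L* is not a DCFL.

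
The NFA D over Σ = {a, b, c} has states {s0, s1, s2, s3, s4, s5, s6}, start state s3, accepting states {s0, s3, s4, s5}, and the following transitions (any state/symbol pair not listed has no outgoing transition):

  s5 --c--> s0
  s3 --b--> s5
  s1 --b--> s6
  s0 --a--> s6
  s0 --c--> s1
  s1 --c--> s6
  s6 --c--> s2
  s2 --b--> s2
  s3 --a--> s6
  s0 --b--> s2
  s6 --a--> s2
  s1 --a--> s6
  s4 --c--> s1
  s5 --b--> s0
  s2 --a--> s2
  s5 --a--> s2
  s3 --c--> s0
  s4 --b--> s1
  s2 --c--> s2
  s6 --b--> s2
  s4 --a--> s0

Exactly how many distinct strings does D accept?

5

The useful subgraph on states {s0, s3, s5} is acyclic, so L(D) is finite; the longest accepting path visits 3 useful states, giving maximum string length 2.
Counting accepting paths from s3 by length: 1 of length 0, 2 of length 1, 2 of length 2. Total 5.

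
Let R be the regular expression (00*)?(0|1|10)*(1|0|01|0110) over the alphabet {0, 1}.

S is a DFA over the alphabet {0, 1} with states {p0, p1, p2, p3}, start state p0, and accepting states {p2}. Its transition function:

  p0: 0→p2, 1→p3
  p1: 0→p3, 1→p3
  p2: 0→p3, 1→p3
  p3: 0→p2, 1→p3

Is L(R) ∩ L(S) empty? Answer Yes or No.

No

The string 0 is accepted by both R and S.
Hence L(R) ∩ L(S) ≠ ∅.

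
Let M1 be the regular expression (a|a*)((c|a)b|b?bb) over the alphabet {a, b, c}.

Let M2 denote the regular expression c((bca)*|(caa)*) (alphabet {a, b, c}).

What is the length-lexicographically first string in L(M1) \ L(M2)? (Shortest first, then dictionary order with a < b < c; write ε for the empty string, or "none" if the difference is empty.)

The string ab is accepted by M1 but not by M2.
No shorter string lies in the difference, and ab is the lexicographically first length-2 string in L(M1) \ L(M2).

ab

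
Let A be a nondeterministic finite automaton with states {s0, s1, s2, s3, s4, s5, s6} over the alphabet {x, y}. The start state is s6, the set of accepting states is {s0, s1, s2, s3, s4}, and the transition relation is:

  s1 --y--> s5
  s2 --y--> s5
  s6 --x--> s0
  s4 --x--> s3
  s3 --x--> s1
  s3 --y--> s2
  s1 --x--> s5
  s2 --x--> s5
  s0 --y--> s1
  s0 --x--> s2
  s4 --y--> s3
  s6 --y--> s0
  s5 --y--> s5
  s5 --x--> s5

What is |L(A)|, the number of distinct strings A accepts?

6

The useful subgraph on states {s0, s1, s2, s6} is acyclic, so L(A) is finite; the longest accepting path visits 3 useful states, giving maximum string length 2.
Counting accepting paths from s6 by length: 2 of length 1, 4 of length 2. Total 6.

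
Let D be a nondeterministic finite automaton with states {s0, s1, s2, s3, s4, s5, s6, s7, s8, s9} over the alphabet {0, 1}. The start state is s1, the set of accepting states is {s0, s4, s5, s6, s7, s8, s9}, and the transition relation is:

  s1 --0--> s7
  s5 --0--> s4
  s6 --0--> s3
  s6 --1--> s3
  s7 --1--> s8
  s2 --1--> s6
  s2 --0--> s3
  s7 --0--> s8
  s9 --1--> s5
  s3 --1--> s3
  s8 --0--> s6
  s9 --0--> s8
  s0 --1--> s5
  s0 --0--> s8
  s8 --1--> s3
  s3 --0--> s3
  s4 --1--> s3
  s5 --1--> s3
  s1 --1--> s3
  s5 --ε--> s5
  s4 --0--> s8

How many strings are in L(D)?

The useful subgraph on states {s1, s6, s7, s8} is acyclic, so L(D) is finite; the longest accepting path visits 4 useful states, giving maximum string length 3.
Counting accepting paths from s1 by length: 1 of length 1, 2 of length 2, 2 of length 3. Total 5.

5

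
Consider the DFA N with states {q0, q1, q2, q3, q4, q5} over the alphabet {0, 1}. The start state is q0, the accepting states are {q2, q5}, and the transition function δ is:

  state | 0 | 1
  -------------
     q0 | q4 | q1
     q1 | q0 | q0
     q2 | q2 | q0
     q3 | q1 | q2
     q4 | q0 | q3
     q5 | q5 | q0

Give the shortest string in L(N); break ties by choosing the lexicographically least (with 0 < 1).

A breadth-first search from q0 reaches an accepting state first via the path q0 → q4 → q3 → q2 on input 011.
No string of length < 3 is accepted (BFS exhausts all shorter strings without reaching an accepting state), and 011 is the lexicographically least accepting string of length 3.

011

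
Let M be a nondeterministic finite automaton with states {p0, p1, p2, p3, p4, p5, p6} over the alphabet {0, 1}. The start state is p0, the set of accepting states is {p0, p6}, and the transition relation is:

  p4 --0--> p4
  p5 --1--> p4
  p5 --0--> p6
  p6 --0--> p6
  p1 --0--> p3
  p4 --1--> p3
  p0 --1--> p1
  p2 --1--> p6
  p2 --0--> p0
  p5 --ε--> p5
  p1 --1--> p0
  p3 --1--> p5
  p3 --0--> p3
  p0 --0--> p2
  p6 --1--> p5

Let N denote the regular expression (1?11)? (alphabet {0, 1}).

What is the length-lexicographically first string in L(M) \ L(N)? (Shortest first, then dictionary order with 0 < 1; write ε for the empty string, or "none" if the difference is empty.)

The string 00 is accepted by M but not by N.
No shorter string lies in the difference, and 00 is the lexicographically first length-2 string in L(M) \ L(N).

00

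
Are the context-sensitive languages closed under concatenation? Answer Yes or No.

With disjoint nonterminals (and terminals first replaced by fresh nonterminal copies so contexts cannot straddle the boundary), S → S₁S₂ added to two noncontracting grammars is noncontracting and generates L₁L₂; equivalently an LBA guesses the split point and checks each part in place.
So the context-sensitive languages are closed under concatenation.

Yes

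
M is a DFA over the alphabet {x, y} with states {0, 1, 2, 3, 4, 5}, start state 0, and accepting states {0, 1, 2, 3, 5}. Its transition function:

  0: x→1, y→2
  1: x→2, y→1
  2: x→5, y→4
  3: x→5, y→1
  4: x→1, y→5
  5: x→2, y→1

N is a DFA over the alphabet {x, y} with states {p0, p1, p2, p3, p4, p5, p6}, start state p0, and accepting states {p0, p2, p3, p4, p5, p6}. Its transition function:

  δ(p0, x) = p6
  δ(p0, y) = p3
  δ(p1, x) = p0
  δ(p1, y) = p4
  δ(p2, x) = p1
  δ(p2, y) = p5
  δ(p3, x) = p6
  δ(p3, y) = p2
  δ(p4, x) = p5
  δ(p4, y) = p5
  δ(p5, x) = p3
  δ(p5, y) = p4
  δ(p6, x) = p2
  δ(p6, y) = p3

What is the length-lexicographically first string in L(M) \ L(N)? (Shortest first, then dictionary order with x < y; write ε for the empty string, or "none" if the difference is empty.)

xxx

The string xxx is accepted by M but not by N.
No shorter string lies in the difference, and xxx is the lexicographically first length-3 string in L(M) \ L(N).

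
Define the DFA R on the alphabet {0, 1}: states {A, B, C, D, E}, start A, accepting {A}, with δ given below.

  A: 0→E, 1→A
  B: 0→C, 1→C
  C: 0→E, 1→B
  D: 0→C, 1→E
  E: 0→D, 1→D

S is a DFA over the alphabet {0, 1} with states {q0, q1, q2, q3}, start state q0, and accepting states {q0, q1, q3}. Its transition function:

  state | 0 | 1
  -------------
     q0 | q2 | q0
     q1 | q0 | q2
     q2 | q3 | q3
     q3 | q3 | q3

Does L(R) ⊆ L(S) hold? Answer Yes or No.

Exploring the product automaton R × S from the start pair (A, q0), following both machines on each input symbol, reaches 6 state pairs: (A, q0), (E, q2), (D, q3), (C, q3), (E, q3), (B, q3).
R accepts in {A} and S accepts in {q0, q1, q3}. The reachable pairs whose R-component is accepting are (A, q0); in each of them the S-component is accepting too, so the product for L(R) \ L(S) (R-component accepting, S-component rejecting) has no reachable accepting pair and the difference is empty.
Hence every string in L(R) is also in L(S).

Yes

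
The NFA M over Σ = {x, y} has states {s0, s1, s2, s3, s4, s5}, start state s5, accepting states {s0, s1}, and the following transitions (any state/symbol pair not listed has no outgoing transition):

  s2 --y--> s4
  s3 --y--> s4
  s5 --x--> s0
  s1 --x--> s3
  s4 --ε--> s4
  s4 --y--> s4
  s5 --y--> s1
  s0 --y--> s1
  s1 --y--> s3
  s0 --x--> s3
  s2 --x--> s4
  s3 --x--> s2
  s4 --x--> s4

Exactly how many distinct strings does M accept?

The useful subgraph on states {s0, s1, s5} is acyclic, so L(M) is finite; the longest accepting path visits 3 useful states, giving maximum string length 2.
Counting accepting paths from s5 by length: 2 of length 1, 1 of length 2. Total 3.

3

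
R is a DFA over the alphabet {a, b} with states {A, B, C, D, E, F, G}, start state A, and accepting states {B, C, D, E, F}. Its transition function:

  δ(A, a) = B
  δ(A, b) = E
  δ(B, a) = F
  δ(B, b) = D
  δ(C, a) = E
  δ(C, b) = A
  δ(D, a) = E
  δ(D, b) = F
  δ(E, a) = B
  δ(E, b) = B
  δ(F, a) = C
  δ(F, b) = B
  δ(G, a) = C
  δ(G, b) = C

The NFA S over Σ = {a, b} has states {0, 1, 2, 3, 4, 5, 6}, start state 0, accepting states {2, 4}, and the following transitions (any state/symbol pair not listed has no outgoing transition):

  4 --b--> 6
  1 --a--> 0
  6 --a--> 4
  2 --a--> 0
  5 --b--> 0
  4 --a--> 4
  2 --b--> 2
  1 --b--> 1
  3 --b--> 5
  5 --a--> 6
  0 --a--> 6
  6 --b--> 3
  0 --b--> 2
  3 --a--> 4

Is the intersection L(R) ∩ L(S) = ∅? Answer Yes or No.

No

The string b is accepted by both R and S.
Hence L(R) ∩ L(S) ≠ ∅.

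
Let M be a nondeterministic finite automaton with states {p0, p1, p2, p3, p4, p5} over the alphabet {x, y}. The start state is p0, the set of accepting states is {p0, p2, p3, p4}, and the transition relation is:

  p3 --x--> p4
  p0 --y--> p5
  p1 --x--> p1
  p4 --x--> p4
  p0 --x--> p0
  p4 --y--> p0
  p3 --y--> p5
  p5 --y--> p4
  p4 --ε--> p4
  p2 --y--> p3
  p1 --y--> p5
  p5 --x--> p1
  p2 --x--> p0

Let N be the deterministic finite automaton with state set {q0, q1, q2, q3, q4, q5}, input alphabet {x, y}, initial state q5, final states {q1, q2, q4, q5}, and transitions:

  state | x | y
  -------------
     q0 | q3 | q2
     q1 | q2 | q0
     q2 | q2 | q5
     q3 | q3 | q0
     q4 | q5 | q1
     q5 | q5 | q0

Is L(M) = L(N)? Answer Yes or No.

Exploring the product automaton M × N from the start pair (p0, q5), following both machines on each input symbol, reaches 4 state pairs: (p0, q5), (p5, q0), (p1, q3), (p4, q2).
M accepts in {p0, p2, p3, p4} and N accepts in {q1, q2, q4, q5}. In every reachable pair the two components are either both accepting — (p0, q5), (p4, q2) — or both non-accepting, so no string is accepted by exactly one of the machines: L(M) \ L(N) and L(N) \ L(M) are both empty.
Hence every string is accepted by M iff it is accepted by N, and the two languages coincide.

Yes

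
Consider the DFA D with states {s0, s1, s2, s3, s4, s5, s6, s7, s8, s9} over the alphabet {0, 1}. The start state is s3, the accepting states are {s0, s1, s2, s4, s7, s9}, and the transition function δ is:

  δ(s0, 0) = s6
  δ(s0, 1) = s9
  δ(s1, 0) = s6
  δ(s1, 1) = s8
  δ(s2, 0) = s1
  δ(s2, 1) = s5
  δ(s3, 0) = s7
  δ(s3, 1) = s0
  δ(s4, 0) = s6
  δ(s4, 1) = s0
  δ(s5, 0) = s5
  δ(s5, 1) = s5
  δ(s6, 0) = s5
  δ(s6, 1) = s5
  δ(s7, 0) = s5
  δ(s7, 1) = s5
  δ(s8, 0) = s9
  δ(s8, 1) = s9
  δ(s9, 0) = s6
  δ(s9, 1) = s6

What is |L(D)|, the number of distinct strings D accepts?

3

The useful subgraph on states {s0, s3, s7, s9} is acyclic, so L(D) is finite; the longest accepting path visits 3 useful states, giving maximum string length 2.
Counting accepting paths from s3 by length: 2 of length 1, 1 of length 2. Total 3.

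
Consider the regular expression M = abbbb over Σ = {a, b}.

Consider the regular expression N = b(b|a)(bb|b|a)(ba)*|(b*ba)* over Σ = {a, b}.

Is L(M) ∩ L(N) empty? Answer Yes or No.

Yes

Converting the expression M to a DFA (subset construction, then merging equivalent states) gives the minimal DFA with states {m0, m1, m2, m3, m4, m5, m6}, start state m0, accepting states {m6} and transitions m0: a→m1, b→m2; m1: a→m2, b→m3; m2: a→m2, b→m2; m3: a→m2, b→m4; m4: a→m2, b→m5; m5: a→m2, b→m6; m6: a→m2, b→m2.
Converting the expression N to a DFA (subset construction, then merging equivalent states) gives the minimal DFA with states {n0, n1, n2, n3, n4, n5, n6, n7, n8, n9, n10}, start state n0, accepting states {n0, n3, n5, n6, n7, n9} and transitions n0: a→n1, b→n2; n1: a→n1, b→n1; n2: a→n3, b→n4; n3: a→n5, b→n6; n4: a→n7, b→n6; n5: a→n1, b→n8; n6: a→n7, b→n9; n7: a→n1, b→n10; n8: a→n5, b→n1; n9: a→n7, b→n10; n10: a→n7, b→n10.
Exploring the product automaton M × N from the start pair (m0, n0), following both machines on each input symbol, reaches 16 state pairs: (m0, n0), (m1, n1), (m2, n2), (m2, n1), (m3, n1), (m2, n3), (m2, n4), (m4, n1), (m2, n5), (m2, n6), (m2, n7), (m5, n1), (m2, n8), (m2, n9), (m2, n10), (m6, n1).
M accepts in {m6} and N accepts in {n0, n3, n5, n6, n7, n9}; no reachable pair has both components accepting, so no string drives both machines to acceptance simultaneously and L(M) ∩ L(N) = ∅.
So no string is accepted by both, and the intersection is empty.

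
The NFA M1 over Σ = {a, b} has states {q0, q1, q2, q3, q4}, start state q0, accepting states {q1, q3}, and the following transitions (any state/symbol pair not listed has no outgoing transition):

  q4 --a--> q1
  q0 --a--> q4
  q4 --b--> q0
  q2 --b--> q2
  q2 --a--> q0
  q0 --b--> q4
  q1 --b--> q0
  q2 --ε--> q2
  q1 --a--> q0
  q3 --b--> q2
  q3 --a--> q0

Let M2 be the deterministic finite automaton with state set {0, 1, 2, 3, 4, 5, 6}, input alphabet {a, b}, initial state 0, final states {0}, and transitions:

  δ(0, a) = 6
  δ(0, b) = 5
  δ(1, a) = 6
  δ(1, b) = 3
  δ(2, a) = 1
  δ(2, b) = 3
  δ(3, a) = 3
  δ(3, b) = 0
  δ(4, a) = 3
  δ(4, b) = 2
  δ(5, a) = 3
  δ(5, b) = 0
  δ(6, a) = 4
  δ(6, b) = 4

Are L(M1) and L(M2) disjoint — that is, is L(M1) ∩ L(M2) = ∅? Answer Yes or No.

Exploring the product automaton M1 × M2 from the start pair (q0, 0), following both machines on each input symbol, reaches 17 state pairs: (q0, 0), (q4, 6), (q4, 5), (q1, 4), (q0, 4), (q1, 3), (q0, 3), (q0, 2), (q4, 3), (q4, 2), (q4, 0), (q4, 1), (q1, 1), (q1, 6), (q0, 5), (q0, 6), (q4, 4).
M1 accepts in {q1, q3} and M2 accepts in {0}; no reachable pair has both components accepting, so no string drives both machines to acceptance simultaneously and L(M1) ∩ L(M2) = ∅.
So no string is accepted by both, and the intersection is empty.

Yes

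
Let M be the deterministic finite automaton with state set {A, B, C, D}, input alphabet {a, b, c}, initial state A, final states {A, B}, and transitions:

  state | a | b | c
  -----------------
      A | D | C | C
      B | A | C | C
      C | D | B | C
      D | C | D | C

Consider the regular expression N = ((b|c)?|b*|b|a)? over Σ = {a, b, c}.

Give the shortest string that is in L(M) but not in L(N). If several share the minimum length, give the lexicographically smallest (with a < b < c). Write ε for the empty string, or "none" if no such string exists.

cb

The string cb is accepted by M but not by N.
No shorter string lies in the difference, and cb is the lexicographically first length-2 string in L(M) \ L(N).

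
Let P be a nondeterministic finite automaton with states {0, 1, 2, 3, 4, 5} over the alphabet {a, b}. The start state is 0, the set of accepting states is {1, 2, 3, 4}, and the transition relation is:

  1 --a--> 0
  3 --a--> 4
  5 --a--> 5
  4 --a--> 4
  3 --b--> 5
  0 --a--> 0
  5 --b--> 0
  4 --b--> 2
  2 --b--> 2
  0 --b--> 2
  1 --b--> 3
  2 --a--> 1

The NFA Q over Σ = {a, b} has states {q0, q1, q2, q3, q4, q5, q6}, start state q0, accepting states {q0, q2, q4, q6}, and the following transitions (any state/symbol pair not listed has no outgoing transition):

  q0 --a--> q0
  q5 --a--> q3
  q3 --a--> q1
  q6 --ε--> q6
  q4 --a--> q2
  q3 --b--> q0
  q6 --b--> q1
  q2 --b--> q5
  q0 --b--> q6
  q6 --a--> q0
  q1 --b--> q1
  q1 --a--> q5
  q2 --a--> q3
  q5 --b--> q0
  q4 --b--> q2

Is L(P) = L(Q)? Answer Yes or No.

The string bb is accepted by P but rejected by Q.
So L(P) ≠ L(Q).

No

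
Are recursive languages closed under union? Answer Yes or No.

Run a decider for L₁ and then a decider for L₂ on the input and accept if either accepts; both sub-runs halt, so this is again a decider.
So the recursive languages are closed under union.

Yes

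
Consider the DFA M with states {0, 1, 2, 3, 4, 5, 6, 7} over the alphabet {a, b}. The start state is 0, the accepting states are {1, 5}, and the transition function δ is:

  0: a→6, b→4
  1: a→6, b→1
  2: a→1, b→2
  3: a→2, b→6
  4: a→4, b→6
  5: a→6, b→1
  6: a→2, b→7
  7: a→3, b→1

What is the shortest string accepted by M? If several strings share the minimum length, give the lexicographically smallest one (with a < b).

A breadth-first search from 0 reaches an accepting state first via the path 0 → 6 → 2 → 1 on input aaa.
No string of length < 3 is accepted (BFS exhausts all shorter strings without reaching an accepting state), and aaa is the lexicographically least accepting string of length 3.

aaa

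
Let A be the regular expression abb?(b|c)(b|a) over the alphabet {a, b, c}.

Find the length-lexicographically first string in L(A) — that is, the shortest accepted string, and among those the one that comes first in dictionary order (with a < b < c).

By inspection of the expression, no string of length less than 4 matches, and abba is the lexicographically first match of length 4.

abba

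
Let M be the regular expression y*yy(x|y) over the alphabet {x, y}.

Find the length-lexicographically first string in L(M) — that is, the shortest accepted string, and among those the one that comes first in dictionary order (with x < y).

By inspection of the expression, no string of length less than 3 matches, and yyx is the lexicographically first match of length 3.

yyx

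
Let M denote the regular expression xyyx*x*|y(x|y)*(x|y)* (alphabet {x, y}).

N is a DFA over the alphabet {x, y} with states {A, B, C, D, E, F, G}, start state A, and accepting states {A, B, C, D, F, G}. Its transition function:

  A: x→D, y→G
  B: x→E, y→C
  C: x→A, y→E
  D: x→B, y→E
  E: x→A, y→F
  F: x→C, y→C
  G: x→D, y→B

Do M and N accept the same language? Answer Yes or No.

No

The string yxy is accepted by M but rejected by N.
So L(M) ≠ L(N).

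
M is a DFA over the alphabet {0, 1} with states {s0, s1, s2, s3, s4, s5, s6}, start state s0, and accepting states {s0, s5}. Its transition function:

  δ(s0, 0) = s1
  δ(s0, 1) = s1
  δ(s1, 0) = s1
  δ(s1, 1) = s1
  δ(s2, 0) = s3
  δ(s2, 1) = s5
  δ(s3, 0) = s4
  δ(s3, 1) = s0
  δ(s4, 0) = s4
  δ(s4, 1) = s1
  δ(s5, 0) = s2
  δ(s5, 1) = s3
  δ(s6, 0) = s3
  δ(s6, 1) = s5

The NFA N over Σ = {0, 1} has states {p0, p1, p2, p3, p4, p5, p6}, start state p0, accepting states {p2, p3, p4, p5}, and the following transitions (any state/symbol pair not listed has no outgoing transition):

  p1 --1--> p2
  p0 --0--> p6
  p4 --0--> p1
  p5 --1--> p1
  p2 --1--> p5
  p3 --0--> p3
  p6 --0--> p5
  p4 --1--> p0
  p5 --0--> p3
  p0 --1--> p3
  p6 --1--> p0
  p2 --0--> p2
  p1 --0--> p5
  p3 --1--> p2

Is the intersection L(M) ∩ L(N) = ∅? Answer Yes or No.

Exploring the product automaton M × N from the start pair (s0, p0), following both machines on each input symbol, reaches 7 state pairs: (s0, p0), (s1, p6), (s1, p3), (s1, p5), (s1, p0), (s1, p2), (s1, p1).
M accepts in {s0, s5} and N accepts in {p2, p3, p4, p5}; no reachable pair has both components accepting, so no string drives both machines to acceptance simultaneously and L(M) ∩ L(N) = ∅.
So no string is accepted by both, and the intersection is empty.

Yes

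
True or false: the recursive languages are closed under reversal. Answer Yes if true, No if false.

Reverse the input on the tape and then run the decider for L; this halts and accepts exactly Lᴿ.
So the recursive languages are closed under reversal.

Yes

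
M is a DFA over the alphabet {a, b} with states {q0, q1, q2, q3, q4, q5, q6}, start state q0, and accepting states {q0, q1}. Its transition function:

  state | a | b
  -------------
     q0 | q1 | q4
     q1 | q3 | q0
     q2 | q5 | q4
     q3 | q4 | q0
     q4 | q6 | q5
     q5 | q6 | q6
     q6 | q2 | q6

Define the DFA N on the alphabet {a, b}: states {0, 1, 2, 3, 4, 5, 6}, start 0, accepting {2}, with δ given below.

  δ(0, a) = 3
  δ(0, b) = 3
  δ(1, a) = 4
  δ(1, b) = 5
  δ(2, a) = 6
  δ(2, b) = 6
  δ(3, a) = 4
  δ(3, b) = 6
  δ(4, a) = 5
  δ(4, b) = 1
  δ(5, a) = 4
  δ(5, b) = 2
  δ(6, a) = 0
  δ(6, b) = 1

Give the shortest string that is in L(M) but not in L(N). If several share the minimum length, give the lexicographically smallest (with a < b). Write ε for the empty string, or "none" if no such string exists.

The empty string ε is accepted by M but not by N.
Since ε is the unique shortest string, it is the required witness.

ε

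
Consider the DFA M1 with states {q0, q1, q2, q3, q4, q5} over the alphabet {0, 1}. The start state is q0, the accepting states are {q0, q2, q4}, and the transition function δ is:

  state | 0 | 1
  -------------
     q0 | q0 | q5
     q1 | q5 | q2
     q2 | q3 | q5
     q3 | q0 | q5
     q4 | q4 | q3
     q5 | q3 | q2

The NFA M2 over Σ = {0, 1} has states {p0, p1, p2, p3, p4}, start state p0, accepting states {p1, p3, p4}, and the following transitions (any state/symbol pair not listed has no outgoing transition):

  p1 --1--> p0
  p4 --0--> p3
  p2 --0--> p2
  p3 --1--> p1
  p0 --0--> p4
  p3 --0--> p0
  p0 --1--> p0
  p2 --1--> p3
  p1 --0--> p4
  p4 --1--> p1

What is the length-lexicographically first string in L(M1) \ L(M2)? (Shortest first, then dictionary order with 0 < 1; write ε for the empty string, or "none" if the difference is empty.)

The empty string ε is accepted by M1 but not by M2.
Since ε is the unique shortest string, it is the required witness.

ε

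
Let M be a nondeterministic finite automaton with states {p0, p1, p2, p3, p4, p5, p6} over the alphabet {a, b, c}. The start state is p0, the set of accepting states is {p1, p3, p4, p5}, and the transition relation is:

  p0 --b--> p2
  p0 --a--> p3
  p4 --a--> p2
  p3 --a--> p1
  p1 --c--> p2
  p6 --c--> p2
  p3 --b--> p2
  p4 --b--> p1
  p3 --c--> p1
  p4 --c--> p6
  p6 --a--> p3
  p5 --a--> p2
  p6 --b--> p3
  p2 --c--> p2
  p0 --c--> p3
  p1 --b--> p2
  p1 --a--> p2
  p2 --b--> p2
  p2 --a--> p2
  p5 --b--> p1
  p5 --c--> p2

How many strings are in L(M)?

6

The useful subgraph on states {p0, p1, p3} is acyclic, so L(M) is finite; the longest accepting path visits 3 useful states, giving maximum string length 2.
Counting accepting paths from p0 by length: 2 of length 1, 4 of length 2. Total 6.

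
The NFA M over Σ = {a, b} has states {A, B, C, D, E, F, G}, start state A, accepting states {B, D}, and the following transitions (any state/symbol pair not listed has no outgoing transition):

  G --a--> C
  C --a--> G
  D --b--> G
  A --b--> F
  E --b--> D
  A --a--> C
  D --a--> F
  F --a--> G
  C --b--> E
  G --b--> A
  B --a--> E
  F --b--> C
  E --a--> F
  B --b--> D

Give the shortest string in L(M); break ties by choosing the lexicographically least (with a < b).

abb

A breadth-first search from A reaches an accepting state first via the path A → C → E → D on input abb.
No string of length < 3 is accepted (BFS exhausts all shorter strings without reaching an accepting state), and abb is the lexicographically least accepting string of length 3.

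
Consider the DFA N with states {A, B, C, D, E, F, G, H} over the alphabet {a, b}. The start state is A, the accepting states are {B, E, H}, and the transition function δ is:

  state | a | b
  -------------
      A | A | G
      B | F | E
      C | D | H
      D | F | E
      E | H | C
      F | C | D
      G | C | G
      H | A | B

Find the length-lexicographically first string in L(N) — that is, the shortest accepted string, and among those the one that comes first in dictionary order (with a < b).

A breadth-first search from A reaches an accepting state first via the path A → G → C → H on input bab.
No string of length < 3 is accepted (BFS exhausts all shorter strings without reaching an accepting state), and bab is the lexicographically least accepting string of length 3.

bab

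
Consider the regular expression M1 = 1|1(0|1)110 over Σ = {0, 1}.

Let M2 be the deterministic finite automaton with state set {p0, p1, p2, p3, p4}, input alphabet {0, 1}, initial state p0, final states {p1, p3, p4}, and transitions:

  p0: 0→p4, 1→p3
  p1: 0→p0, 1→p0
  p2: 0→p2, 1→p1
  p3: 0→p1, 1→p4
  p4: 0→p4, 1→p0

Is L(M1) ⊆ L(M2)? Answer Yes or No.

Yes

Converting the expression M1 to a DFA (subset construction, then merging equivalent states) gives the minimal DFA with states {r0, r1, r2, r3, r4, r5, r6}, start state r0, accepting states {r2, r6} and transitions r0: 0→r1, 1→r2; r1: 0→r1, 1→r1; r2: 0→r3, 1→r3; r3: 0→r1, 1→r4; r4: 0→r1, 1→r5; r5: 0→r6, 1→r1; r6: 0→r1, 1→r1.
Exploring the product automaton M1 × M2 from the start pair (r0, p0), following both machines on each input symbol, reaches 11 state pairs: (r0, p0), (r1, p4), (r2, p3), (r1, p0), (r3, p1), (r3, p4), (r1, p3), (r4, p0), (r1, p1), (r5, p3), (r6, p1).
M1 accepts in {r2, r6} and M2 accepts in {p1, p3, p4}. The reachable pairs whose M1-component is accepting are (r2, p3), (r6, p1); in each of them the M2-component is accepting too, so the product for L(M1) \ L(M2) (M1-component accepting, M2-component rejecting) has no reachable accepting pair and the difference is empty.
Hence every string in L(M1) is also in L(M2).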